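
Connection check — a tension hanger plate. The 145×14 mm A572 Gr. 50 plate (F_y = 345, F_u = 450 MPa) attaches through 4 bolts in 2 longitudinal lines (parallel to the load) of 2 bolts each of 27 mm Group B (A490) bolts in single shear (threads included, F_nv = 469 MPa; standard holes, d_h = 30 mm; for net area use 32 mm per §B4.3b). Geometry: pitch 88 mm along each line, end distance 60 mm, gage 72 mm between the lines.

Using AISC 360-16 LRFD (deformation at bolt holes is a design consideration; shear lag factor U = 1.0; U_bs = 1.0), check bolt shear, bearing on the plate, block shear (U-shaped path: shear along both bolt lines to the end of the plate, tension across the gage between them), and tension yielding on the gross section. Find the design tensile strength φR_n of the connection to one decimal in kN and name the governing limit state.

Bolt shear: A_b = π(27)²/4 = 572.56 mm². φR_n = 0.75 × 469 × 572.56 × 4 × 1 = 805.6 kN.
Bearing (14 mm plate, F_u = 450 MPa): end bolts L_c = 60 − 30/2 = 45, R_n = min(1.2×45×14×450, 2.4×27×14×450) = 340.2 kN/bolt; interior L_c = 88 − 30 = 58, R_n = 408.24 kN/bolt. φR_n = 0.75 × (2×340.2 + 2×408.24) = 1122.7 kN.
Block shear: shear path 2×[60+1×88] = 2×148 mm, A_gv = 4144, A_nv = 2×(148 − 1.5×32)×14 = 2800 mm²; tension across gage: (72 − 1×32)×14 = 560 mm². R_n = min(0.6×450×2800, 0.6×345×4144) + 1.0×450×560 = min(756, 857.81) + 252 = 1008 kN. φR_n = 0.75 × 1008 = 756.0 kN.
Tension yield (gross): A_g = 145×14 = 2030 mm². φR_n = 0.90 × 345 × 2030 = 630.3 kN.
Governing: min(805.6, 1122.7, 756.0, 630.3) = 630.3 kN → gross-section yield.

630.3 kN (gross-section yield governs)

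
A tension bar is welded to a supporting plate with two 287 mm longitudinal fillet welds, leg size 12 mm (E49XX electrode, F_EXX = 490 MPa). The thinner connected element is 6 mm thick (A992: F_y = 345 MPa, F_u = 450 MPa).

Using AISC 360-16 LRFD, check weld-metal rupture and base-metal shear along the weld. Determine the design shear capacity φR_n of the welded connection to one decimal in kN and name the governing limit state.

Weld metal: throat = 0.707×12 = 8.484 mm, L = 2×287 = 574 mm. φR_n = 0.75 × 0.6 × 490 × 8.484 × 574 = 1073.8 kN.
Base metal shear (6 mm plate): yield φR_n = 1.0×0.6×345×6×574 = 712.9 kN; rupture φR_n = 0.75×0.6×450×6×574 = 697.4 kN; take 697.4 kN (rupture).
Governing: min(1073.8, 697.4) = 697.4 kN → base-metal shear.

697.4 kN (base-metal shear governs)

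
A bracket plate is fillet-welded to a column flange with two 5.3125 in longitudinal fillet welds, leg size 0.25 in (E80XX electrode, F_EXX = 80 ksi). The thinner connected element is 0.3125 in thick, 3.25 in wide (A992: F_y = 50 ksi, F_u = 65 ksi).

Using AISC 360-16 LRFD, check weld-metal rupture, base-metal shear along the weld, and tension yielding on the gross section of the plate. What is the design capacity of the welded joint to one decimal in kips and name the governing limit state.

45.7 kips (gross-section yield governs)

Weld metal: throat = 0.707×0.25 = 0.17675 in, L = 2×5.3125 = 10.625 in. φR_n = 0.75 × 0.6 × 80 × 0.17675 × 10.625 = 67.6 kips.
Base metal shear (0.3125 in plate): yield φR_n = 1.0×0.6×50×0.3125×10.625 = 99.6 kips; rupture φR_n = 0.75×0.6×65×0.3125×10.625 = 97.1 kips; take 97.1 kips (rupture).
Tension yield (gross): A_g = 3.25×0.3125 = 1.0156 in². φR_n = 0.90 × 50 × 1.0156 = 45.7 kips.
Governing: min(67.6, 97.1, 45.7) = 45.7 kips → gross-section yield.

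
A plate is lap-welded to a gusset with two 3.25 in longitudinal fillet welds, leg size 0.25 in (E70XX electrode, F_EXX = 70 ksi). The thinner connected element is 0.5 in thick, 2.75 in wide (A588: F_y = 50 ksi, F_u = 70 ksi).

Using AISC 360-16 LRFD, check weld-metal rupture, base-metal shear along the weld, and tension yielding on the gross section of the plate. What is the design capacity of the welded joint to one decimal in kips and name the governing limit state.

Weld metal: throat = 0.707×0.25 = 0.17675 in, L = 2×3.25 = 6.5 in. φR_n = 0.75 × 0.6 × 70 × 0.17675 × 6.5 = 36.2 kips.
Base metal shear (0.5 in plate): yield φR_n = 1.0×0.6×50×0.5×6.5 = 97.5 kips; rupture φR_n = 0.75×0.6×70×0.5×6.5 = 102.4 kips; take 97.5 kips (yield).
Tension yield (gross): A_g = 2.75×0.5 = 1.375 in². φR_n = 0.90 × 50 × 1.375 = 61.9 kips.
Governing: min(36.2, 97.5, 61.9) = 36.2 kips → weld metal.

36.2 kips (weld metal governs)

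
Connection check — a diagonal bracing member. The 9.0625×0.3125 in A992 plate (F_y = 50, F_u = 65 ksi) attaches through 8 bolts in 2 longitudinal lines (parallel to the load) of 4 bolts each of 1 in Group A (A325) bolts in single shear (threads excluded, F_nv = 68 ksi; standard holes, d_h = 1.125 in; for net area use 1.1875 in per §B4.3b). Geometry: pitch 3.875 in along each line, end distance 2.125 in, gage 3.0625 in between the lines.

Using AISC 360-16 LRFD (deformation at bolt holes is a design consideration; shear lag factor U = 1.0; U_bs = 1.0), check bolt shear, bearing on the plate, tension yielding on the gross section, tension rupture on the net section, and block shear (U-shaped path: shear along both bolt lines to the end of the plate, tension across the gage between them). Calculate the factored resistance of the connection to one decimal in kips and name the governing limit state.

Bolt shear: A_b = π(1)²/4 = 0.7854 in². φR_n = 0.75 × 68 × 0.7854 × 8 × 1 = 320.4 kips.
Bearing (0.3125 in plate, F_u = 65 ksi): end bolts L_c = 2.125 − 1.125/2 = 1.5625, R_n = min(1.2×1.5625×0.3125×65, 2.4×1×0.3125×65) = 38.086 kips/bolt; interior L_c = 3.875 − 1.125 = 2.75, R_n = 48.75 kips/bolt. φR_n = 0.75 × (2×38.086 + 6×48.75) = 276.5 kips.
Tension yield (gross): A_g = 9.0625×0.3125 = 2.832 in². φR_n = 0.90 × 50 × 2.832 = 127.4 kips.
Tension rupture (net): A_n = (9.0625 − 2×1.1875)×0.3125 = 2.0898 in² (U = 1.0, A_e = A_n). φR_n = 0.75 × 65 × 2.0898 = 101.9 kips.
Block shear: shear path 2×[2.125+3×3.875] = 2×13.75 in, A_gv = 8.5938, A_nv = 2×(13.75 − 3.5×1.1875)×0.3125 = 5.9961 in²; tension across gage: (3.0625 − 1×1.1875)×0.3125 = 0.58594 in². R_n = min(0.6×65×5.9961, 0.6×50×8.5938) + 1.0×65×0.58594 = min(233.85, 257.81) + 38.086 = 271.94 kips. φR_n = 0.75 × 271.94 = 204.0 kips.
Governing: min(320.4, 276.5, 127.4, 101.9, 204.0) = 101.9 kips → net-section rupture.

101.9 kips (net-section rupture governs)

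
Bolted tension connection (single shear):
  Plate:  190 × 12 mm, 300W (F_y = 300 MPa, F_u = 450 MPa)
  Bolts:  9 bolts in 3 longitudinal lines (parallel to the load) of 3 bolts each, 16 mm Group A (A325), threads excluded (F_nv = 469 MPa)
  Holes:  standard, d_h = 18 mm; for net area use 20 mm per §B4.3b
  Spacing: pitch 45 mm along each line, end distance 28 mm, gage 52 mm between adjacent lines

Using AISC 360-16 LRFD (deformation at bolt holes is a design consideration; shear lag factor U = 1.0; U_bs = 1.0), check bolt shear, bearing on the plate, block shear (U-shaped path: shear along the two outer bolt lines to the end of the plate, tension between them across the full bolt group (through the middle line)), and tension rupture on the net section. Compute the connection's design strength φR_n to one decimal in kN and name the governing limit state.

Bolt shear: A_b = π(16)²/4 = 201.06 mm². φR_n = 0.75 × 469 × 201.06 × 9 × 1 = 636.5 kN.
Bearing (12 mm plate, F_u = 450 MPa): end bolts L_c = 28 − 18/2 = 19, R_n = min(1.2×19×12×450, 2.4×16×12×450) = 123.12 kN/bolt; interior L_c = 45 − 18 = 27, R_n = 174.96 kN/bolt. φR_n = 0.75 × (3×123.12 + 6×174.96) = 1064.3 kN.
Block shear: shear path 2×[28+2×45] = 2×118 mm, A_gv = 2832, A_nv = 2×(118 − 2.5×20)×12 = 1632 mm²; tension across gage: (104 − 2×20)×12 = 768 mm². R_n = min(0.6×450×1632, 0.6×300×2832) + 1.0×450×768 = min(440.64, 509.76) + 345.6 = 786.24 kN. φR_n = 0.75 × 786.24 = 589.7 kN.
Tension rupture (net): A_n = (190 − 3×20)×12 = 1560 mm² (U = 1.0, A_e = A_n). φR_n = 0.75 × 450 × 1560 = 526.5 kN.
Governing: min(636.5, 1064.3, 589.7, 526.5) = 526.5 kN → net-section rupture.

526.5 kN (net-section rupture governs)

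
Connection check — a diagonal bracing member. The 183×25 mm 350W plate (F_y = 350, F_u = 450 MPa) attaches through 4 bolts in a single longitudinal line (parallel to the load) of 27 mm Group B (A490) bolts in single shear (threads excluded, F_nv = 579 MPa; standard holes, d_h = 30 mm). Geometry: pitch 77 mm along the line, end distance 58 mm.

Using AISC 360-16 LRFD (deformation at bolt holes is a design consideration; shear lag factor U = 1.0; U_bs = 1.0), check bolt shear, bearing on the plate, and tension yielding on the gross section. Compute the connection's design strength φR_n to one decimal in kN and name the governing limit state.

994.5 kN (bolt shear governs)

Bolt shear: A_b = π(27)²/4 = 572.56 mm². φR_n = 0.75 × 579 × 572.56 × 4 × 1 = 994.5 kN.
Bearing (25 mm plate, F_u = 450 MPa): end bolts L_c = 58 − 30/2 = 43, R_n = min(1.2×43×25×450, 2.4×27×25×450) = 580.5 kN/bolt; interior L_c = 77 − 30 = 47, R_n = 634.5 kN/bolt. φR_n = 0.75 × (1×580.5 + 3×634.5) = 1863.0 kN.
Tension yield (gross): A_g = 183×25 = 4575 mm². φR_n = 0.90 × 350 × 4575 = 1441.1 kN.
Governing: min(994.5, 1863.0, 1441.1) = 994.5 kN → bolt shear.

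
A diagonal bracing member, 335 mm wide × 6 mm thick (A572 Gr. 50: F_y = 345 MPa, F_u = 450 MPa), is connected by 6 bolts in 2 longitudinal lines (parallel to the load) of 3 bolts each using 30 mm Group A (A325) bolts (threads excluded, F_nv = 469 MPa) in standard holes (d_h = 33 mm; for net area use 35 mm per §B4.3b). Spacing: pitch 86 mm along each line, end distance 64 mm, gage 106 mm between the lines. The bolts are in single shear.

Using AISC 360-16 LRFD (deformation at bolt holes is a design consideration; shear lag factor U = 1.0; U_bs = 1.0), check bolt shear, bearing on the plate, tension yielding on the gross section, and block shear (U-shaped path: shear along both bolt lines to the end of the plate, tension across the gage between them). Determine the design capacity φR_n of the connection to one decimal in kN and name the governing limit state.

Bolt shear: A_b = π(30)²/4 = 706.86 mm². φR_n = 0.75 × 469 × 706.86 × 6 × 1 = 1491.8 kN.
Bearing (6 mm plate, F_u = 450 MPa): end bolts L_c = 64 − 33/2 = 47.5, R_n = min(1.2×47.5×6×450, 2.4×30×6×450) = 153.9 kN/bolt; interior L_c = 86 − 33 = 53, R_n = 171.72 kN/bolt. φR_n = 0.75 × (2×153.9 + 4×171.72) = 746.0 kN.
Tension yield (gross): A_g = 335×6 = 2010 mm². φR_n = 0.90 × 345 × 2010 = 624.1 kN.
Block shear: shear path 2×[64+2×86] = 2×236 mm, A_gv = 2832, A_nv = 2×(236 − 2.5×35)×6 = 1782 mm²; tension across gage: (106 − 1×35)×6 = 426 mm². R_n = min(0.6×450×1782, 0.6×345×2832) + 1.0×450×426 = min(481.14, 586.22) + 191.7 = 672.84 kN. φR_n = 0.75 × 672.84 = 504.6 kN.
Governing: min(1491.8, 746.0, 624.1, 504.6) = 504.6 kN → block shear.

504.6 kN (block shear governs)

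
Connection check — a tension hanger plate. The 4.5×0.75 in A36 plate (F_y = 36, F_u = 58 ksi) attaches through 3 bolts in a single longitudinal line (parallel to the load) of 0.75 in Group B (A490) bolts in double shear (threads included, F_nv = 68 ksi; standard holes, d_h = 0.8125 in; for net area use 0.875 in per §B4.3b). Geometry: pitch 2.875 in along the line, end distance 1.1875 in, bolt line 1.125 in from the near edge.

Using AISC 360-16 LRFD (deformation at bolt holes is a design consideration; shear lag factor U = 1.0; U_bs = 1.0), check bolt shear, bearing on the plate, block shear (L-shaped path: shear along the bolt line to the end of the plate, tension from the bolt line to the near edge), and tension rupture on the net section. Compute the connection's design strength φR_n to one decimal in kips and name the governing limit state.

Bolt shear: A_b = π(0.75)²/4 = 0.44179 in². φR_n = 0.75 × 68 × 0.44179 × 3 × 2 = 135.2 kips.
Bearing (0.75 in plate, F_u = 58 ksi): end bolts L_c = 1.1875 − 0.8125/2 = 0.78125, R_n = min(1.2×0.78125×0.75×58, 2.4×0.75×0.75×58) = 40.781 kips/bolt; interior L_c = 2.875 − 0.8125 = 2.0625, R_n = 78.3 kips/bolt. φR_n = 0.75 × (1×40.781 + 2×78.3) = 148.0 kips.
Block shear: shear path 1×[1.1875+2×2.875] = 1×6.9375 in, A_gv = 5.2031, A_nv = 1×(6.9375 − 2.5×0.875)×0.75 = 3.5625 in²; tension to near edge: (1.125 − 0.5×0.875)×0.75 = 0.51563 in². R_n = min(0.6×58×3.5625, 0.6×36×5.2031) + 1.0×58×0.51563 = min(123.98, 112.39) + 29.907 = 142.3 kips. φR_n = 0.75 × 142.3 = 106.7 kips.
Tension rupture (net): A_n = (4.5 − 1×0.875)×0.75 = 2.7188 in² (U = 1.0, A_e = A_n). φR_n = 0.75 × 58 × 2.7188 = 118.3 kips.
Governing: min(135.2, 148.0, 106.7, 118.3) = 106.7 kips → block shear.

106.7 kips (block shear governs)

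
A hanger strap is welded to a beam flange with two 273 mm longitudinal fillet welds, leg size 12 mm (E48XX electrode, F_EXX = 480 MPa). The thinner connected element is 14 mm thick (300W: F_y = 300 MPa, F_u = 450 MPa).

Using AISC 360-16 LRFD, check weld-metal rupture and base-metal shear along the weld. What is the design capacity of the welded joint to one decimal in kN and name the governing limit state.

1000.6 kN (weld metal governs)

Weld metal: throat = 0.707×12 = 8.484 mm, L = 2×273 = 546 mm. φR_n = 0.75 × 0.6 × 480 × 8.484 × 546 = 1000.6 kN.
Base metal shear (14 mm plate): yield φR_n = 1.0×0.6×300×14×546 = 1375.9 kN; rupture φR_n = 0.75×0.6×450×14×546 = 1547.9 kN; take 1375.9 kN (yield).
Governing: min(1000.6, 1375.9) = 1000.6 kN → weld metal.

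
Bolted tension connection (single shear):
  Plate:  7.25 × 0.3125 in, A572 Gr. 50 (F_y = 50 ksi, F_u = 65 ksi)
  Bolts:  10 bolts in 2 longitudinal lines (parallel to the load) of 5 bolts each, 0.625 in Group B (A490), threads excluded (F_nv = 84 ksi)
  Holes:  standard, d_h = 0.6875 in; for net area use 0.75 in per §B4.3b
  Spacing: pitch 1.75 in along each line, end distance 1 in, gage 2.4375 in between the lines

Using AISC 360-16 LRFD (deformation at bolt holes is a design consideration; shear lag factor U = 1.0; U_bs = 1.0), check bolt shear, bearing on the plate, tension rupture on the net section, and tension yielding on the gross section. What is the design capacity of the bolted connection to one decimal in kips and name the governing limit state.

87.6 kips (net-section rupture governs)

Bolt shear: A_b = π(0.625)²/4 = 0.3068 in². φR_n = 0.75 × 84 × 0.3068 × 10 × 1 = 193.3 kips.
Bearing (0.3125 in plate, F_u = 65 ksi): end bolts L_c = 1 − 0.6875/2 = 0.65625, R_n = min(1.2×0.65625×0.3125×65, 2.4×0.625×0.3125×65) = 15.996 kips/bolt; interior L_c = 1.75 − 0.6875 = 1.0625, R_n = 25.898 kips/bolt. φR_n = 0.75 × (2×15.996 + 8×25.898) = 179.4 kips.
Tension rupture (net): A_n = (7.25 − 2×0.75)×0.3125 = 1.7969 in² (U = 1.0, A_e = A_n). φR_n = 0.75 × 65 × 1.7969 = 87.6 kips.
Tension yield (gross): A_g = 7.25×0.3125 = 2.2656 in². φR_n = 0.90 × 50 × 2.2656 = 102.0 kips.
Governing: min(193.3, 179.4, 87.6, 102.0) = 87.6 kips → net-section rupture.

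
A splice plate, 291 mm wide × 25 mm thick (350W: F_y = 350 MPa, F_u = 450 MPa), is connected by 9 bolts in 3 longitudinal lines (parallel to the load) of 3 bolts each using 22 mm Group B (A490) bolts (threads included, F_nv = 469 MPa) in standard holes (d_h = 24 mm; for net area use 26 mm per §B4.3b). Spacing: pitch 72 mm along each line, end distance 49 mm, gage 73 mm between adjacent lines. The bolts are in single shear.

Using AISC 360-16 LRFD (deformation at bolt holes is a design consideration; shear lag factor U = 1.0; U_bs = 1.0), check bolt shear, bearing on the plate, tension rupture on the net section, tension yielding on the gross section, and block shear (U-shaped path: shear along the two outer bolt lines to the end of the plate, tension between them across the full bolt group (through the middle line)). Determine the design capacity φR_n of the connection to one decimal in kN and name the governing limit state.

1203.4 kN (bolt shear governs)

Bolt shear: A_b = π(22)²/4 = 380.13 mm². φR_n = 0.75 × 469 × 380.13 × 9 × 1 = 1203.4 kN.
Bearing (25 mm plate, F_u = 450 MPa): end bolts L_c = 49 − 24/2 = 37, R_n = min(1.2×37×25×450, 2.4×22×25×450) = 499.5 kN/bolt; interior L_c = 72 − 24 = 48, R_n = 594 kN/bolt. φR_n = 0.75 × (3×499.5 + 6×594) = 3796.9 kN.
Tension rupture (net): A_n = (291 − 3×26)×25 = 5325 mm² (U = 1.0, A_e = A_n). φR_n = 0.75 × 450 × 5325 = 1797.2 kN.
Tension yield (gross): A_g = 291×25 = 7275 mm². φR_n = 0.90 × 350 × 7275 = 2291.6 kN.
Block shear: shear path 2×[49+2×72] = 2×193 mm, A_gv = 9650, A_nv = 2×(193 − 2.5×26)×25 = 6400 mm²; tension across gage: (146 − 2×26)×25 = 2350 mm². R_n = min(0.6×450×6400, 0.6×350×9650) + 1.0×450×2350 = min(1728, 2026.5) + 1057.5 = 2785.5 kN. φR_n = 0.75 × 2785.5 = 2089.1 kN.
Governing: min(1203.4, 3796.9, 1797.2, 2291.6, 2089.1) = 1203.4 kN → bolt shear.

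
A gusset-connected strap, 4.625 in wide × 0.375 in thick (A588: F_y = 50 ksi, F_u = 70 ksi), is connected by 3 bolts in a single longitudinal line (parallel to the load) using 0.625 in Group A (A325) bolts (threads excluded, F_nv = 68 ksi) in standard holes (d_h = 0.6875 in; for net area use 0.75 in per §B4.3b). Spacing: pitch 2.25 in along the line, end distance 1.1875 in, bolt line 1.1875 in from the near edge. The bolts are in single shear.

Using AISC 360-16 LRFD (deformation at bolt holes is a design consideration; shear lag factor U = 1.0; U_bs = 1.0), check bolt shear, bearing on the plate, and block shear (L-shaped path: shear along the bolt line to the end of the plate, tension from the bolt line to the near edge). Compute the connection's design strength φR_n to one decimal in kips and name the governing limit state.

Bolt shear: A_b = π(0.625)²/4 = 0.3068 in². φR_n = 0.75 × 68 × 0.3068 × 3 × 1 = 46.9 kips.
Bearing (0.375 in plate, F_u = 70 ksi): end bolts L_c = 1.1875 − 0.6875/2 = 0.84375, R_n = min(1.2×0.84375×0.375×70, 2.4×0.625×0.375×70) = 26.578 kips/bolt; interior L_c = 2.25 − 0.6875 = 1.5625, R_n = 39.375 kips/bolt. φR_n = 0.75 × (1×26.578 + 2×39.375) = 79.0 kips.
Block shear: shear path 1×[1.1875+2×2.25] = 1×5.6875 in, A_gv = 2.1328, A_nv = 1×(5.6875 − 2.5×0.75)×0.375 = 1.4297 in²; tension to near edge: (1.1875 − 0.5×0.75)×0.375 = 0.30469 in². R_n = min(0.6×70×1.4297, 0.6×50×2.1328) + 1.0×70×0.30469 = min(60.047, 63.984) + 21.328 = 81.375 kips. φR_n = 0.75 × 81.375 = 61.0 kips.
Governing: min(46.9, 79.0, 61.0) = 46.9 kips → bolt shear.

46.9 kips (bolt shear governs)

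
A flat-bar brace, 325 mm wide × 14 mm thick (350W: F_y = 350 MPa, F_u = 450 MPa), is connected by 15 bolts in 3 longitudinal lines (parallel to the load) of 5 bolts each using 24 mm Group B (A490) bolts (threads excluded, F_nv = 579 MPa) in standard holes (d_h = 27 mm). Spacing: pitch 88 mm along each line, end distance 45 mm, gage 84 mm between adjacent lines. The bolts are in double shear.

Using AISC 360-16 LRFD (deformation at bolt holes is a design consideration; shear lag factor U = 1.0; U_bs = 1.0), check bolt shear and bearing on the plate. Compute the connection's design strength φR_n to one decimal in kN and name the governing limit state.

Bolt shear: A_b = π(24)²/4 = 452.39 mm². φR_n = 0.75 × 579 × 452.39 × 15 × 2 = 5893.5 kN.
Bearing (14 mm plate, F_u = 450 MPa): end bolts L_c = 45 − 27/2 = 31.5, R_n = min(1.2×31.5×14×450, 2.4×24×14×450) = 238.14 kN/bolt; interior L_c = 88 − 27 = 61, R_n = 362.88 kN/bolt. φR_n = 0.75 × (3×238.14 + 12×362.88) = 3801.7 kN.
Governing: min(5893.5, 3801.7) = 3801.7 kN → bearing.

3801.7 kN (bearing governs)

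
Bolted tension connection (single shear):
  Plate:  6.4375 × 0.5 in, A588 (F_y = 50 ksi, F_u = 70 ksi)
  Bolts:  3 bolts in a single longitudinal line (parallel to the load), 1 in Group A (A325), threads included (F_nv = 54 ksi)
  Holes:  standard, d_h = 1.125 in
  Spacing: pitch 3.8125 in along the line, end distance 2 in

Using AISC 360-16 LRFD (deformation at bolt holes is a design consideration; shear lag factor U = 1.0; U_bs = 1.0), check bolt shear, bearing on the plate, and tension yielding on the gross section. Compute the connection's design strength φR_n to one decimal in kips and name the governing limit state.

95.4 kips (bolt shear governs)

Bolt shear: A_b = π(1)²/4 = 0.7854 in². φR_n = 0.75 × 54 × 0.7854 × 3 × 1 = 95.4 kips.
Bearing (0.5 in plate, F_u = 70 ksi): end bolts L_c = 2 − 1.125/2 = 1.4375, R_n = min(1.2×1.4375×0.5×70, 2.4×1×0.5×70) = 60.375 kips/bolt; interior L_c = 3.8125 − 1.125 = 2.6875, R_n = 84 kips/bolt. φR_n = 0.75 × (1×60.375 + 2×84) = 171.3 kips.
Tension yield (gross): A_g = 6.4375×0.5 = 3.2188 in². φR_n = 0.90 × 50 × 3.2188 = 144.8 kips.
Governing: min(95.4, 171.3, 144.8) = 95.4 kips → bolt shear.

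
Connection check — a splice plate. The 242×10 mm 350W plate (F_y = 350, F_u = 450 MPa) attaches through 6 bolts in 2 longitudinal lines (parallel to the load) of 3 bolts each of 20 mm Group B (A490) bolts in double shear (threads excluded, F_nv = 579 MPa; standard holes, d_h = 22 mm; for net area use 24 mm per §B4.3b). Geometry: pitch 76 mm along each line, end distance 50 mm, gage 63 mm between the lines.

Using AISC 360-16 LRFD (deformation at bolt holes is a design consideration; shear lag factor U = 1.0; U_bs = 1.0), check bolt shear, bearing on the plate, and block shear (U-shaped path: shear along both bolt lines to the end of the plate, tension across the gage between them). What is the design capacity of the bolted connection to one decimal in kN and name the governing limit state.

706.7 kN (block shear governs)

Bolt shear: A_b = π(20)²/4 = 314.16 mm². φR_n = 0.75 × 579 × 314.16 × 6 × 2 = 1637.1 kN.
Bearing (10 mm plate, F_u = 450 MPa): end bolts L_c = 50 − 22/2 = 39, R_n = min(1.2×39×10×450, 2.4×20×10×450) = 210.6 kN/bolt; interior L_c = 76 − 22 = 54, R_n = 216 kN/bolt. φR_n = 0.75 × (2×210.6 + 4×216) = 963.9 kN.
Block shear: shear path 2×[50+2×76] = 2×202 mm, A_gv = 4040, A_nv = 2×(202 − 2.5×24)×10 = 2840 mm²; tension across gage: (63 − 1×24)×10 = 390 mm². R_n = min(0.6×450×2840, 0.6×350×4040) + 1.0×450×390 = min(766.8, 848.4) + 175.5 = 942.3 kN. φR_n = 0.75 × 942.3 = 706.7 kN.
Governing: min(1637.1, 963.9, 706.7) = 706.7 kN → block shear.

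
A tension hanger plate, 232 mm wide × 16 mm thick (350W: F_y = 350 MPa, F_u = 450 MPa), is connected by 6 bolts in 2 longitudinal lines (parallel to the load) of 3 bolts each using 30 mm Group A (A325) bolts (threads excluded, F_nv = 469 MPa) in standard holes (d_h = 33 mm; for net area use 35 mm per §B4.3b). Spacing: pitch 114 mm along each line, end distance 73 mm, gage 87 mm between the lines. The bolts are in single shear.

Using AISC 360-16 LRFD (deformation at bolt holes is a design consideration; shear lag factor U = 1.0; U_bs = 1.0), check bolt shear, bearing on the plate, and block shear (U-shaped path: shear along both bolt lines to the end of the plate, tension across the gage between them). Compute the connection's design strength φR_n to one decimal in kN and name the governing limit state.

1491.8 kN (bolt shear governs)

Bolt shear: A_b = π(30)²/4 = 706.86 mm². φR_n = 0.75 × 469 × 706.86 × 6 × 1 = 1491.8 kN.
Bearing (16 mm plate, F_u = 450 MPa): end bolts L_c = 73 − 33/2 = 56.5, R_n = min(1.2×56.5×16×450, 2.4×30×16×450) = 488.16 kN/bolt; interior L_c = 114 − 33 = 81, R_n = 518.4 kN/bolt. φR_n = 0.75 × (2×488.16 + 4×518.4) = 2287.4 kN.
Block shear: shear path 2×[73+2×114] = 2×301 mm, A_gv = 9632, A_nv = 2×(301 − 2.5×35)×16 = 6832 mm²; tension across gage: (87 − 1×35)×16 = 832 mm². R_n = min(0.6×450×6832, 0.6×350×9632) + 1.0×450×832 = min(1844.6, 2022.7) + 374.4 = 2219 kN. φR_n = 0.75 × 2219 = 1664.3 kN.
Governing: min(1491.8, 2287.4, 1664.3) = 1491.8 kN → bolt shear.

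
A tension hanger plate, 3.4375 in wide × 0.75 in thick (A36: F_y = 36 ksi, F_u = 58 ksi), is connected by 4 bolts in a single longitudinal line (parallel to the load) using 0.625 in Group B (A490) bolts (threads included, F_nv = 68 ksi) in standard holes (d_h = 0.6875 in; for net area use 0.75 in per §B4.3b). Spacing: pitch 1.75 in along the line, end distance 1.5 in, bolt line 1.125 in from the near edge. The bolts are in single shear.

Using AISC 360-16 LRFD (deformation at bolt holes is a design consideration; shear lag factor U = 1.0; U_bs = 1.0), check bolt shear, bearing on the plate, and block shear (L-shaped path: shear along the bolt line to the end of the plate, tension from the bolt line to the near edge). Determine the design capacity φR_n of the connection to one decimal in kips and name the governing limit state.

Bolt shear: A_b = π(0.625)²/4 = 0.3068 in². φR_n = 0.75 × 68 × 0.3068 × 4 × 1 = 62.6 kips.
Bearing (0.75 in plate, F_u = 58 ksi): end bolts L_c = 1.5 − 0.6875/2 = 1.15625, R_n = min(1.2×1.15625×0.75×58, 2.4×0.625×0.75×58) = 60.356 kips/bolt; interior L_c = 1.75 − 0.6875 = 1.0625, R_n = 55.463 kips/bolt. φR_n = 0.75 × (1×60.356 + 3×55.463) = 170.1 kips.
Block shear: shear path 1×[1.5+3×1.75] = 1×6.75 in, A_gv = 5.0625, A_nv = 1×(6.75 − 3.5×0.75)×0.75 = 3.0938 in²; tension to near edge: (1.125 − 0.5×0.75)×0.75 = 0.5625 in². R_n = min(0.6×58×3.0938, 0.6×36×5.0625) + 1.0×58×0.5625 = min(107.66, 109.35) + 32.625 = 140.29 kips. φR_n = 0.75 × 140.29 = 105.2 kips.
Governing: min(62.6, 170.1, 105.2) = 62.6 kips → bolt shear.

62.6 kips (bolt shear governs)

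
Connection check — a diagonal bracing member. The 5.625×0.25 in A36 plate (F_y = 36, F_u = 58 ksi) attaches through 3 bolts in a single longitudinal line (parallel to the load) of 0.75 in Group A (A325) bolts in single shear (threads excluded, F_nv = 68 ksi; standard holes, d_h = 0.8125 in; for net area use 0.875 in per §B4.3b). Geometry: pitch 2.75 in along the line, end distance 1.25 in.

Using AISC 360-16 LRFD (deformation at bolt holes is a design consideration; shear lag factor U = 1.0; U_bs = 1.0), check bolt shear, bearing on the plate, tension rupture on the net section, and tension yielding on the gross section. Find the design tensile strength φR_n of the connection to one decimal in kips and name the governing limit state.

45.6 kips (gross-section yield governs)

Bolt shear: A_b = π(0.75)²/4 = 0.44179 in². φR_n = 0.75 × 68 × 0.44179 × 3 × 1 = 67.6 kips.
Bearing (0.25 in plate, F_u = 58 ksi): end bolts L_c = 1.25 − 0.8125/2 = 0.84375, R_n = min(1.2×0.84375×0.25×58, 2.4×0.75×0.25×58) = 14.681 kips/bolt; interior L_c = 2.75 − 0.8125 = 1.9375, R_n = 26.1 kips/bolt. φR_n = 0.75 × (1×14.681 + 2×26.1) = 50.2 kips.
Tension rupture (net): A_n = (5.625 − 1×0.875)×0.25 = 1.1875 in² (U = 1.0, A_e = A_n). φR_n = 0.75 × 58 × 1.1875 = 51.7 kips.
Tension yield (gross): A_g = 5.625×0.25 = 1.4063 in². φR_n = 0.90 × 36 × 1.4063 = 45.6 kips.
Governing: min(67.6, 50.2, 51.7, 45.6) = 45.6 kips → gross-section yield.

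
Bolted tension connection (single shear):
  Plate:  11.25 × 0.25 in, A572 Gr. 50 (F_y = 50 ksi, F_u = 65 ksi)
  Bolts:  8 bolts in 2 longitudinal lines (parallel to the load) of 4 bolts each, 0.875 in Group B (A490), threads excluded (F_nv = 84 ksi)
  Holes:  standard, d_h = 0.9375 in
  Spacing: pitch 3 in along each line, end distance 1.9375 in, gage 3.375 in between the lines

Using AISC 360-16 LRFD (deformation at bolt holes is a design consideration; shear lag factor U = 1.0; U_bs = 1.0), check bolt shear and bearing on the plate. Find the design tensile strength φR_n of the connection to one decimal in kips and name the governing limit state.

Bolt shear: A_b = π(0.875)²/4 = 0.60132 in². φR_n = 0.75 × 84 × 0.60132 × 8 × 1 = 303.1 kips.
Bearing (0.25 in plate, F_u = 65 ksi): end bolts L_c = 1.9375 − 0.9375/2 = 1.46875, R_n = min(1.2×1.46875×0.25×65, 2.4×0.875×0.25×65) = 28.641 kips/bolt; interior L_c = 3 − 0.9375 = 2.0625, R_n = 34.125 kips/bolt. φR_n = 0.75 × (2×28.641 + 6×34.125) = 196.5 kips.
Governing: min(303.1, 196.5) = 196.5 kips → bearing.

196.5 kips (bearing governs)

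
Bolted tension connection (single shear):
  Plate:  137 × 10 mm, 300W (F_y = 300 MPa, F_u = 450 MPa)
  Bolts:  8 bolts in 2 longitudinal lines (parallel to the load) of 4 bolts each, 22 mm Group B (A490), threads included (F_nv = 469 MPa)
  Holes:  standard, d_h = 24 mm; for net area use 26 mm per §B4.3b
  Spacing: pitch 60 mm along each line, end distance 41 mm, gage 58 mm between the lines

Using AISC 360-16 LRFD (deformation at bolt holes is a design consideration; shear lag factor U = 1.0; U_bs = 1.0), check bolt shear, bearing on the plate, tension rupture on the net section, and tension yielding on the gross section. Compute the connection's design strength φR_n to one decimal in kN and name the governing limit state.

286.9 kN (net-section rupture governs)

Bolt shear: A_b = π(22)²/4 = 380.13 mm². φR_n = 0.75 × 469 × 380.13 × 8 × 1 = 1069.7 kN.
Bearing (10 mm plate, F_u = 450 MPa): end bolts L_c = 41 − 24/2 = 29, R_n = min(1.2×29×10×450, 2.4×22×10×450) = 156.6 kN/bolt; interior L_c = 60 − 24 = 36, R_n = 194.4 kN/bolt. φR_n = 0.75 × (2×156.6 + 6×194.4) = 1109.7 kN.
Tension rupture (net): A_n = (137 − 2×26)×10 = 850 mm² (U = 1.0, A_e = A_n). φR_n = 0.75 × 450 × 850 = 286.9 kN.
Tension yield (gross): A_g = 137×10 = 1370 mm². φR_n = 0.90 × 300 × 1370 = 369.9 kN.
Governing: min(1069.7, 1109.7, 286.9, 369.9) = 286.9 kN → net-section rupture.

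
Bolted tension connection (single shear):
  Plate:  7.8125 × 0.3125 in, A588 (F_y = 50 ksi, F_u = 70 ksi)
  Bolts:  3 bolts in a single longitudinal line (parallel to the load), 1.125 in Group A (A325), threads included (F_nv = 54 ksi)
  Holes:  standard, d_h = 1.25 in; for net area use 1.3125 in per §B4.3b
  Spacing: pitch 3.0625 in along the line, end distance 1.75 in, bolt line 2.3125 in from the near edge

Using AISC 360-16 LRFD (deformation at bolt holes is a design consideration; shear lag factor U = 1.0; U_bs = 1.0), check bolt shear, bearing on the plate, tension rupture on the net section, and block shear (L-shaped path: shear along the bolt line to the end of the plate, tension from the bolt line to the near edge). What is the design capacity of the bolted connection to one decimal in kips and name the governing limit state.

Bolt shear: A_b = π(1.125)²/4 = 0.99402 in². φR_n = 0.75 × 54 × 0.99402 × 3 × 1 = 120.8 kips.
Bearing (0.3125 in plate, F_u = 70 ksi): end bolts L_c = 1.75 − 1.25/2 = 1.125, R_n = min(1.2×1.125×0.3125×70, 2.4×1.125×0.3125×70) = 29.531 kips/bolt; interior L_c = 3.0625 − 1.25 = 1.8125, R_n = 47.578 kips/bolt. φR_n = 0.75 × (1×29.531 + 2×47.578) = 93.5 kips.
Tension rupture (net): A_n = (7.8125 − 1×1.3125)×0.3125 = 2.0313 in² (U = 1.0, A_e = A_n). φR_n = 0.75 × 70 × 2.0313 = 106.6 kips.
Block shear: shear path 1×[1.75+2×3.0625] = 1×7.875 in, A_gv = 2.4609, A_nv = 1×(7.875 − 2.5×1.3125)×0.3125 = 1.4355 in²; tension to near edge: (2.3125 − 0.5×1.3125)×0.3125 = 0.51758 in². R_n = min(0.6×70×1.4355, 0.6×50×2.4609) + 1.0×70×0.51758 = min(60.291, 73.827) + 36.231 = 96.522 kips. φR_n = 0.75 × 96.522 = 72.4 kips.
Governing: min(120.8, 93.5, 106.6, 72.4) = 72.4 kips → block shear.

72.4 kips (block shear governs)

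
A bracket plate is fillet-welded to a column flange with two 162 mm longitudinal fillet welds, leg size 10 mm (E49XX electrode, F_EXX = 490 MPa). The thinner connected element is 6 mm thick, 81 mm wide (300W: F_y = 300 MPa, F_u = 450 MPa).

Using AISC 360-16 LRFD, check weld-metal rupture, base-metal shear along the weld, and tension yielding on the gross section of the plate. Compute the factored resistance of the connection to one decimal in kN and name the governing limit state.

Weld metal: throat = 0.707×10 = 7.07 mm, L = 2×162 = 324 mm. φR_n = 0.75 × 0.6 × 490 × 7.07 × 324 = 505.1 kN.
Base metal shear (6 mm plate): yield φR_n = 1.0×0.6×300×6×324 = 349.9 kN; rupture φR_n = 0.75×0.6×450×6×324 = 393.7 kN; take 349.9 kN (yield).
Tension yield (gross): A_g = 81×6 = 486 mm². φR_n = 0.90 × 300 × 486 = 131.2 kN.
Governing: min(505.1, 349.9, 131.2) = 131.2 kN → gross-section yield.

131.2 kN (gross-section yield governs)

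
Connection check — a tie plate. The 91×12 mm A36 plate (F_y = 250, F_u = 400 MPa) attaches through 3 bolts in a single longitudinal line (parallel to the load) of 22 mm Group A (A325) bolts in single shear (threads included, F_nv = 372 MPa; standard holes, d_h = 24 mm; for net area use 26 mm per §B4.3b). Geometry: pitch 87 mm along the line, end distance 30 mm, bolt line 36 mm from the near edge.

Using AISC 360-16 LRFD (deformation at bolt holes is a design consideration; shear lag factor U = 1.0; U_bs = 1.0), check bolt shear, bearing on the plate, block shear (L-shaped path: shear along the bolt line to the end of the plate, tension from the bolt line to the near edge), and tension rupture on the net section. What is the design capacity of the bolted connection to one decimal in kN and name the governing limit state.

Bolt shear: A_b = π(22)²/4 = 380.13 mm². φR_n = 0.75 × 372 × 380.13 × 3 × 1 = 318.2 kN.
Bearing (12 mm plate, F_u = 400 MPa): end bolts L_c = 30 − 24/2 = 18, R_n = min(1.2×18×12×400, 2.4×22×12×400) = 103.68 kN/bolt; interior L_c = 87 − 24 = 63, R_n = 253.44 kN/bolt. φR_n = 0.75 × (1×103.68 + 2×253.44) = 457.9 kN.
Block shear: shear path 1×[30+2×87] = 1×204 mm, A_gv = 2448, A_nv = 1×(204 − 2.5×26)×12 = 1668 mm²; tension to near edge: (36 − 0.5×26)×12 = 276 mm². R_n = min(0.6×400×1668, 0.6×250×2448) + 1.0×400×276 = min(400.32, 367.2) + 110.4 = 477.6 kN. φR_n = 0.75 × 477.6 = 358.2 kN.
Tension rupture (net): A_n = (91 − 1×26)×12 = 780 mm² (U = 1.0, A_e = A_n). φR_n = 0.75 × 400 × 780 = 234.0 kN.
Governing: min(318.2, 457.9, 358.2, 234.0) = 234.0 kN → net-section rupture.

234.0 kN (net-section rupture governs)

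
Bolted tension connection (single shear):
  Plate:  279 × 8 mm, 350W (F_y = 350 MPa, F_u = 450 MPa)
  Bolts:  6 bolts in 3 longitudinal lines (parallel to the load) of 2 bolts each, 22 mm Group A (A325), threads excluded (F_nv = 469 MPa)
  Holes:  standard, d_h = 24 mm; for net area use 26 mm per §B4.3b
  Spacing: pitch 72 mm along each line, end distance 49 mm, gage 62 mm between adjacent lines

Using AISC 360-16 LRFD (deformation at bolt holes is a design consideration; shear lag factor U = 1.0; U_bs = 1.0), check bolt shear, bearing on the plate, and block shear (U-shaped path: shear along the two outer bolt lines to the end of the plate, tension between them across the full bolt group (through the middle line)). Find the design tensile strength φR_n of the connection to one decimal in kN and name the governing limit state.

Bolt shear: A_b = π(22)²/4 = 380.13 mm². φR_n = 0.75 × 469 × 380.13 × 6 × 1 = 802.3 kN.
Bearing (8 mm plate, F_u = 450 MPa): end bolts L_c = 49 − 24/2 = 37, R_n = min(1.2×37×8×450, 2.4×22×8×450) = 159.84 kN/bolt; interior L_c = 72 − 24 = 48, R_n = 190.08 kN/bolt. φR_n = 0.75 × (3×159.84 + 3×190.08) = 787.3 kN.
Block shear: shear path 2×[49+1×72] = 2×121 mm, A_gv = 1936, A_nv = 2×(121 − 1.5×26)×8 = 1312 mm²; tension across gage: (124 − 2×26)×8 = 576 mm². R_n = min(0.6×450×1312, 0.6×350×1936) + 1.0×450×576 = min(354.24, 406.56) + 259.2 = 613.44 kN. φR_n = 0.75 × 613.44 = 460.1 kN.
Governing: min(802.3, 787.3, 460.1) = 460.1 kN → block shear.

460.1 kN (block shear governs)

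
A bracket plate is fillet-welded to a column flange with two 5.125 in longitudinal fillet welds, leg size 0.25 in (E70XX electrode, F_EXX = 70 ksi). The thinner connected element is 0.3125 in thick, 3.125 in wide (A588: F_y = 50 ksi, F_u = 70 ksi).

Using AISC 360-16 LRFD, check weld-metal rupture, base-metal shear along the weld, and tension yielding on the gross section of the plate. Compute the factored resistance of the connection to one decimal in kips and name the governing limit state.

43.9 kips (gross-section yield governs)

Weld metal: throat = 0.707×0.25 = 0.17675 in, L = 2×5.125 = 10.25 in. φR_n = 0.75 × 0.6 × 70 × 0.17675 × 10.25 = 57.1 kips.
Base metal shear (0.3125 in plate): yield φR_n = 1.0×0.6×50×0.3125×10.25 = 96.1 kips; rupture φR_n = 0.75×0.6×70×0.3125×10.25 = 100.9 kips; take 96.1 kips (yield).
Tension yield (gross): A_g = 3.125×0.3125 = 0.97656 in². φR_n = 0.90 × 50 × 0.97656 = 43.9 kips.
Governing: min(57.1, 96.1, 43.9) = 43.9 kips → gross-section yield.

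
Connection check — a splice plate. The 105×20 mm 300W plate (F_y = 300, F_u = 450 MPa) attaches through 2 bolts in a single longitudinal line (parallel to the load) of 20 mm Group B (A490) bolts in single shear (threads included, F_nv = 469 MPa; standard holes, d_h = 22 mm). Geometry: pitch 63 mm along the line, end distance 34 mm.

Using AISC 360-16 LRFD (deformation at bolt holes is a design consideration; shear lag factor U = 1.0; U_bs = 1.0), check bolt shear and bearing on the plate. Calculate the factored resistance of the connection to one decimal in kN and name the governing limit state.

Bolt shear: A_b = π(20)²/4 = 314.16 mm². φR_n = 0.75 × 469 × 314.16 × 2 × 1 = 221.0 kN.
Bearing (20 mm plate, F_u = 450 MPa): end bolts L_c = 34 − 22/2 = 23, R_n = min(1.2×23×20×450, 2.4×20×20×450) = 248.4 kN/bolt; interior L_c = 63 − 22 = 41, R_n = 432 kN/bolt. φR_n = 0.75 × (1×248.4 + 1×432) = 510.3 kN.
Governing: min(221.0, 510.3) = 221.0 kN → bolt shear.

221.0 kN (bolt shear governs)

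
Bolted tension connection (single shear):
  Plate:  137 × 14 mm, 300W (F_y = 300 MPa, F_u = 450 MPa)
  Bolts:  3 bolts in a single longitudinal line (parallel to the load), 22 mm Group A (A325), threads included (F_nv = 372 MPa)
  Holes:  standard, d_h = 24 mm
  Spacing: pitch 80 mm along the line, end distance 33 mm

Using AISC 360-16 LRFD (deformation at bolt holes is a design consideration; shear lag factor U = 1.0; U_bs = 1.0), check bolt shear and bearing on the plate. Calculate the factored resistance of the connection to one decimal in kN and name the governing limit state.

318.2 kN (bolt shear governs)

Bolt shear: A_b = π(22)²/4 = 380.13 mm². φR_n = 0.75 × 372 × 380.13 × 3 × 1 = 318.2 kN.
Bearing (14 mm plate, F_u = 450 MPa): end bolts L_c = 33 − 24/2 = 21, R_n = min(1.2×21×14×450, 2.4×22×14×450) = 158.76 kN/bolt; interior L_c = 80 − 24 = 56, R_n = 332.64 kN/bolt. φR_n = 0.75 × (1×158.76 + 2×332.64) = 618.0 kN.
Governing: min(318.2, 618.0) = 318.2 kN → bolt shear.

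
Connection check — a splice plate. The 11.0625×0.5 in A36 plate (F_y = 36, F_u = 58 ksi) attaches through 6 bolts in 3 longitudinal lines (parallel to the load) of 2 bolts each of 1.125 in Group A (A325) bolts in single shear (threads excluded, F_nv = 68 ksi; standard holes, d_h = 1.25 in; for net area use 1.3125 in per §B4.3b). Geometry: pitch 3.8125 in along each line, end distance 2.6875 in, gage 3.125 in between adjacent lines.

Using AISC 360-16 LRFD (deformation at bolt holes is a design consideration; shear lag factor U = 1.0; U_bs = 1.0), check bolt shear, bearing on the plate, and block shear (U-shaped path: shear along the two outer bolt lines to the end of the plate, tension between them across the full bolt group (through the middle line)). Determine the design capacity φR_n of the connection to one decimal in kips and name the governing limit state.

184.1 kips (block shear governs)

Bolt shear: A_b = π(1.125)²/4 = 0.99402 in². φR_n = 0.75 × 68 × 0.99402 × 6 × 1 = 304.2 kips.
Bearing (0.5 in plate, F_u = 58 ksi): end bolts L_c = 2.6875 − 1.25/2 = 2.0625, R_n = min(1.2×2.0625×0.5×58, 2.4×1.125×0.5×58) = 71.775 kips/bolt; interior L_c = 3.8125 − 1.25 = 2.5625, R_n = 78.3 kips/bolt. φR_n = 0.75 × (3×71.775 + 3×78.3) = 337.7 kips.
Block shear: shear path 2×[2.6875+1×3.8125] = 2×6.5 in, A_gv = 6.5, A_nv = 2×(6.5 − 1.5×1.3125)×0.5 = 4.5313 in²; tension across gage: (6.25 − 2×1.3125)×0.5 = 1.8125 in². R_n = min(0.6×58×4.5313, 0.6×36×6.5) + 1.0×58×1.8125 = min(157.69, 140.4) + 105.13 = 245.53 kips. φR_n = 0.75 × 245.53 = 184.1 kips.
Governing: min(304.2, 337.7, 184.1) = 184.1 kips → block shear.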